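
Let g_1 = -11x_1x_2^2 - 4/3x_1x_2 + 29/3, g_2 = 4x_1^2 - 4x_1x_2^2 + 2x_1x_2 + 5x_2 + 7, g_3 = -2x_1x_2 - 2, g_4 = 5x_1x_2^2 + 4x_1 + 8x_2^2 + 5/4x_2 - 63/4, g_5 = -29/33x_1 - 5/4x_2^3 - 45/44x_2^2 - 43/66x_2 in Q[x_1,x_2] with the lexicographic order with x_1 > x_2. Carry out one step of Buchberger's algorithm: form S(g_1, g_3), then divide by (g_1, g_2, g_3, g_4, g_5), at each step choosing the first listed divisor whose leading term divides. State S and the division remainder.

S(g_1, g_3) = 4/33x_1x_2 - x_2 - 29/33; remainder on division = -x_2 - 1.

lcm(LM(g_1), LM(g_3)) = x_1x_2^2.
S = (lcm/LT(g_1))·g_1 − (lcm/LT(g_3))·g_3 = 4/33x_1x_2 - x_2 - 29/33.
Reduce S modulo (g_1, g_2, g_3, g_4, g_5) in that order:
  leading term x_1x_2: subtract (-2/33)·g_3 from 4/33x_1x_2 - x_2 - 29/33 → -x_2 - 1
  leading term x_2: no divisor's leading term divides it; move -x_2 to the remainder.
  leading term 1: no divisor's leading term divides it; move -1 to the remainder.
The remainder -x_2 - 1 is nonzero, so it would be added as the next basis element.
An S-polynomial is built so that the two leading terms cancel; whether anything survives reduction is exactly the Gröbner-basis criterion.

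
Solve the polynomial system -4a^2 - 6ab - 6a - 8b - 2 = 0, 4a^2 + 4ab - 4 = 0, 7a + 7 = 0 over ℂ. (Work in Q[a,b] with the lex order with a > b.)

Compute a lex Gröbner basis by Buchberger's algorithm.
f_1 = -4a^2 - 6ab - 6a - 8b - 2, LT = a^2.
f_2 = 4a^2 + 4ab - 4, LT = a^2.
f_3 = 7a + 7, LT = a.

S(f_1,f_2): lcm = a^2. S = 1/2ab + 3/2a + 2b + 3/2.
  leading term ab: subtract (1/14b)·f_3 from 1/2ab + 3/2a + 2b + 3/2 → 3/2a + 3/2b + 3/2
  leading term a: subtract (3/14)·f_3 from 3/2a + 3/2b + 3/2 → 3/2b
  leading term b: no divisor's leading term divides it; move 3/2b to the remainder.
  remainder 3/2b ≠ 0; add h_4 = 3/2b to the basis.

S(f_1,f_3): lcm = a^2. S = 3/2ab + 1/2a + 2b + 1/2.
  leading term ab: subtract (3/14b)·f_3 from 3/2ab + 1/2a + 2b + 1/2 → 1/2a + 1/2b + 1/2
  leading term a: subtract (1/14)·f_3 from 1/2a + 1/2b + 1/2 → 1/2b
  leading term b: subtract (1/3)·h_4 from 1/2b → 0
  remainder 0.

S(f_2,f_3): lcm = a^2. S = ab - a - 1.
  leading term ab: subtract (1/7b)·f_3 from ab - a - 1 → -a - b - 1
  leading term a: subtract (-1/7)·f_3 from -a - b - 1 → -b
  leading term b: subtract (-2/3)·h_4 from -b → 0
  remainder 0.

S(f_1,h_4): leading monomials are coprime, so the S-polynomial reduces to 0 (Buchberger's first criterion).
S(f_2,h_4): leading monomials are coprime, so the S-polynomial reduces to 0 (Buchberger's first criterion).
S(f_3,h_4): leading monomials are coprime, so the S-polynomial reduces to 0 (Buchberger's first criterion).
Every S-polynomial of the final basis reduces to 0, so we have a Gröbner basis.
Inter-reduce: drop elements whose leading term is divisible by another's, tail-reduce, and make monic.
Reduced Gröbner basis: {a + 1, b}.

Elimination: the polynomial b lies in the elimination ideal for b, so b ∈ {0}. For each such b, the remaining basis elements (now univariate) give the rest of the solution.
  b = 0: the earlier basis element becomes a + 1 = 0, giving a = -1 — point (-1, 0).

{(-1, 0)}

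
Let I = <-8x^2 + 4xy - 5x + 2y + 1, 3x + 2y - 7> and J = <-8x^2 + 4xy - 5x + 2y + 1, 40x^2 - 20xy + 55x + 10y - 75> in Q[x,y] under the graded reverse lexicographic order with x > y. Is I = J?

Yes, the ideals are equal.

Since reduced Gröbner bases are canonical representatives of ideals under a given ordering, it suffices to compute and compare them.
Buchberger on the first generating set:
f_1 = -8x^2 + 4xy - 5x + 2y + 1, LT = x^2.
f_2 = 3x + 2y - 7, LT = x.

S(f_1,f_2): lcm = x^2. S = -7/6xy + 71/24x - 1/4y - 1/8.
  reduce S modulo (f_1, f_2):
  remainder 7/9y^2 - 89/18y + 61/9 ≠ 0; add g_3 = 7/9y^2 - 89/18y + 61/9 to the basis.

The other S-polynomials (S(f_1,g_3), S(f_2,g_3)) all reduce to 0 modulo the current basis, so we have a Gröbner basis.
Inter-reduce: drop elements whose leading term is divisible by another's, tail-reduce, and make monic.
Reduced Gröbner basis: {y^2 - 89/14y + 61/7, x + 2/3y - 7/3}.

Buchberger on the second generating set:
h_1 = -8x^2 + 4xy - 5x + 2y + 1, LT = x^2.
h_2 = 40x^2 - 20xy + 55x + 10y - 75, LT = x^2.

S(h_1,h_2): lcm = x^2. S = -3/4x - 1/2y + 7/4.
  reduce S modulo (h_1, h_2):
  remainder -3/4x - 1/2y + 7/4 ≠ 0; add k_3 = -3/4x - 1/2y + 7/4 to the basis.

S(h_1,k_3): lcm = x^2. S = -7/6xy + 71/24x - 1/4y - 1/8.
  reduce S modulo (h_1, h_2, k_3):
  remainder 7/9y^2 - 89/18y + 61/9 ≠ 0; add k_4 = 7/9y^2 - 89/18y + 61/9 to the basis.

The other S-polynomials (S(h_2,k_3), S(h_1,k_4), S(h_2,k_4), S(k_3,k_4)) all reduce to 0 modulo the current basis, so we have a Gröbner basis.
Inter-reduce: drop elements whose leading term is divisible by another's, tail-reduce, and make monic.
Reduced Gröbner basis: {y^2 - 89/14y + 61/7, x + 2/3y - 7/3}.

The two bases agree; hence the ideals are identical.
The choice of monomial ordering does not affect the verdict — as long as both bases are computed under the same ordering, their equality decides ideal equality.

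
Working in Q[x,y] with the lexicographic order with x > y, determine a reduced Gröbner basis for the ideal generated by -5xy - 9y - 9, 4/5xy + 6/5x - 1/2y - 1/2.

f_1 = -5xy - 9y - 9, LT = xy.
f_2 = 4/5xy + 6/5x - 1/2y - 1/2, LT = xy.

S(f_1,f_2): lcm = xy. S = -3/2x + 97/40y + 97/40.
  leading term x: no divisor's leading term divides it; move -3/2x to the remainder.
  leading term y: no divisor's leading term divides it; move 97/40y to the remainder.
  leading term 1: no divisor's leading term divides it; move 97/40 to the remainder.
  remainder -3/2x + 97/40y + 97/40 ≠ 0; add g_3 = -3/2x + 97/40y + 97/40 to the basis.

S(f_1,g_3): lcm = xy. S = 97/60y^2 + 41/12y + 9/5.
  leading term y^2: no divisor's leading term divides it; move 97/60y^2 to the remainder.
  leading term y: no divisor's leading term divides it; move 41/12y to the remainder.
  leading term 1: no divisor's leading term divides it; move 9/5 to the remainder.
  remainder 97/60y^2 + 41/12y + 9/5 ≠ 0; add g_4 = 97/60y^2 + 41/12y + 9/5 to the basis.

The other S-polynomials (S(f_2,g_3), S(f_1,g_4), S(f_2,g_4), S(g_3,g_4)) all reduce to 0 modulo the current basis, so we have a Gröbner basis.
Inter-reduce: drop elements whose leading term is divisible by another's, tail-reduce, and make monic.

G = {x - 97/60y - 97/60, y^2 + 205/97y + 108/97}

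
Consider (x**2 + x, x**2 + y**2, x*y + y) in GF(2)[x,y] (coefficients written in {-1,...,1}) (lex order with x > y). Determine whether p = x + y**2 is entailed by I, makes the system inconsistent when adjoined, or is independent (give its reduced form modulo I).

First compute the reduced Gröbner basis of I by Buchberger's algorithm.
f_1 = x**2 + x, LT = x**2.
f_2 = x**2 + y**2, LT = x**2.
f_3 = x*y + y, LT = x*y.

S(f_1,f_2): lcm = x**2. S = x + y**2.
  reduce S modulo (f_1, f_2, f_3):
  remainder x + y**2 ≠ 0; add h_4 = x + y**2 to the basis.

S(f_2,f_3): lcm = x**2*y. S = x*y + y**3.
  reduce S modulo (f_1, f_2, f_3, h_4):
  remainder y**3 + y ≠ 0; add h_5 = y**3 + y to the basis.

The other S-polynomials (S(f_1,f_3), S(f_1,h_4), S(f_2,h_4), S(f_3,h_4), S(f_1,h_5), S(f_2,h_5), S(f_3,h_5), S(h_4,h_5)) all reduce to 0 modulo the current basis, so we have a Gröbner basis.
Inter-reduce: drop elements whose leading term is divisible by another's, tail-reduce, and make monic.
Reduced Gröbner basis: {x + y**2, y**3 + y}.
Label its elements g_1 = x + y**2, g_2 = y**3 + y.

Reduce p = x + y**2 modulo G:
  leading term x: subtract (1)·g_1 from x + y**2 → 0
  normal form = 0.
Since the normal form is 0, p ∈ I.

The remainder on division by a Gröbner basis is unique — it is the normal form.

x + y**2 lies in I (it reduces to 0).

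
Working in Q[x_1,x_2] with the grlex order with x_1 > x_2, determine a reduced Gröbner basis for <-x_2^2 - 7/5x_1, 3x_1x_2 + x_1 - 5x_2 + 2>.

f_1 = -x_2^2 - 7/5x_1, LT = x_2^2.
f_2 = 3x_1x_2 + x_1 - 5x_2 + 2, LT = x_1x_2.

S(f_1,f_2): lcm = x_1x_2^2. S = 7/5x_1^2 - 1/3x_1x_2 + 5/3x_2^2 - 2/3x_2.
  leading term x_1^2: no divisor's leading term divides it; move 7/5x_1^2 to the remainder.
  leading term x_1x_2: subtract (-1/9)·f_2 from -1/3x_1x_2 + 5/3x_2^2 - 2/3x_2 → 5/3x_2^2 + 1/9x_1 - 11/9x_2 + 2/9
  leading term x_2^2: subtract (-5/3)·f_1 from 5/3x_2^2 + 1/9x_1 - 11/9x_2 + 2/9 → -20/9x_1 - 11/9x_2 + 2/9
  leading term x_1: no divisor's leading term divides it; move -20/9x_1 to the remainder.
  leading term x_2: no divisor's leading term divides it; move -11/9x_2 to the remainder.
  leading term 1: no divisor's leading term divides it; move 2/9 to the remainder.
  remainder 7/5x_1^2 - 20/9x_1 - 11/9x_2 + 2/9 ≠ 0; add g_3 = 7/5x_1^2 - 20/9x_1 - 11/9x_2 + 2/9 to the basis.

The other S-polynomials (S(f_1,g_3), S(f_2,g_3)) all reduce to 0 modulo the current basis, so we have a Gröbner basis.

G = {x_1^2 - 100/63x_1 - 55/63x_2 + 10/63, x_1x_2 + 1/3x_1 - 5/3x_2 + 2/3, x_2^2 + 7/5x_1}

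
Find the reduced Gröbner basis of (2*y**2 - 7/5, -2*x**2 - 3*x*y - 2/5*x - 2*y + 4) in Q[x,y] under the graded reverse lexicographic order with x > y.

G = {x**2 + 3/2*x*y + 1/5*x + y - 2, y**2 - 7/10}

f_1 = 2*y**2 - 7/5, LT = y**2.
f_2 = -2*x**2 - 3*x*y - 2/5*x - 2*y + 4, LT = x**2.

The S-polynomials (S(f_1,f_2)) all reduce to 0 modulo the current basis, so we have a Gröbner basis.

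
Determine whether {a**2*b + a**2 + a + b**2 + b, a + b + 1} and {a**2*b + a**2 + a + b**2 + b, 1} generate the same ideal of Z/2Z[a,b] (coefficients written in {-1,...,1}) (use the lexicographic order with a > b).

No, the ideals differ.

Equality of ideals is decidable: compute both reduced Gröbner bases (unique for the ordering) and check whether they agree.
Buchberger on the first generating set:
f_1 = a**2*b + a**2 + a + b**2 + b, LT = a**2*b.
f_2 = a + b + 1, LT = a.

S(f_1,f_2): lcm = a**2*b. S = a**2 + a*b**2 + a*b + a + b**2 + b.
  leading term a**2: subtract (a)·f_2 from a**2 + a*b**2 + a*b + a + b**2 + b → a*b**2 + b**2 + b
  leading term a*b**2: subtract (b**2)·f_2 from a*b**2 + b**2 + b → b**3 + b
  leading term b**3: no divisor's leading term divides it; move b**3 to the remainder.
  leading term b: no divisor's leading term divides it; move b to the remainder.
  remainder b**3 + b ≠ 0; add g_3 = b**3 + b to the basis.

The other S-polynomials (S(f_1,g_3), S(f_2,g_3)) all reduce to 0 modulo the current basis, so we have a Gröbner basis.
Inter-reduce: drop elements whose leading term is divisible by another's, tail-reduce, and make monic.
Reduced Gröbner basis: {a + b + 1, b**3 + b}.

Buchberger on the second generating set:
h_1 = a**2*b + a**2 + a + b**2 + b, LT = a**2*b.
h_2 = 1, LT = 1.

The S-polynomials (S(h_1,h_2)) all reduce to 0 modulo the current basis, so we have a Gröbner basis.
Inter-reduce: drop elements whose leading term is divisible by another's, tail-reduce, and make monic.
Reduced Gröbner basis: {1}.

The bases are distinct; the ideals are different.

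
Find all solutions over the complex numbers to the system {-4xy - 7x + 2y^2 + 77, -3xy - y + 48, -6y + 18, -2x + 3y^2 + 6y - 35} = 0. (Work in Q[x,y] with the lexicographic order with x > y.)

{(5, 3)}

Compute a lex Gröbner basis by Buchberger's algorithm.
f_1 = -4xy - 7x + 2y^2 + 77, LT = xy.
f_2 = -3xy - y + 48, LT = xy.
f_3 = -6y + 18, LT = y.
f_4 = -2x + 3y^2 + 6y - 35, LT = x.

The S-polynomials (S(f_1,f_2), S(f_1,f_3), S(f_1,f_4), S(f_2,f_3), S(f_2,f_4), S(f_3,f_4)) all reduce to 0 modulo the current basis, so we have a Gröbner basis.
Inter-reduce: drop elements whose leading term is divisible by another's, tail-reduce, and make monic.
Reduced Gröbner basis: {x - 5, y - 3}.

Elimination: the polynomial y - 3 lies in the elimination ideal for y, so y ∈ {3}. For each such y, the remaining basis elements (now univariate) give the rest of the solution.
  y = 3: the earlier basis element becomes x - 5 = 0, giving x = 5 — point (5, 3).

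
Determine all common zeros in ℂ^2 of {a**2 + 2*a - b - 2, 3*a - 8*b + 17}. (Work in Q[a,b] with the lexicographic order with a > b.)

Compute a lex Gröbner basis by Buchberger's algorithm.
f_1 = a**2 + 2*a - b - 2, LT = a**2.
f_2 = 3*a - 8*b + 17, LT = a.

S(f_1,f_2): lcm = a**2. S = 8/3*a*b - 11/3*a - b - 2.
  reduce S modulo (f_1, f_2):
  remainder 64/9*b**2 - 233/9*b + 169/9 ≠ 0; add h_3 = 64/9*b**2 - 233/9*b + 169/9 to the basis.

The other S-polynomials (S(f_1,h_3), S(f_2,h_3)) all reduce to 0 modulo the current basis, so we have a Gröbner basis.
Inter-reduce: drop elements whose leading term is divisible by another's, tail-reduce, and make monic.
Reduced Gröbner basis: {a - 8/3*b + 17/3, b**2 - 233/64*b + 169/64}.

Since the basis is lex-ordered, b**2 - 233/64*b + 169/64 is univariate in b. Its roots are {1, 169/64}. Back-substituting each root into the other basis elements fixes the other coordinates.
  b = 1: the earlier basis element becomes a + 3 = 0, giving a = -3 — point (-3, 1).
  b = 169/64: the earlier basis element becomes a - 11/8 = 0, giving a = 11/8 — point (11/8, 169/64).

{(-3, 1), (11/8, 169/64)}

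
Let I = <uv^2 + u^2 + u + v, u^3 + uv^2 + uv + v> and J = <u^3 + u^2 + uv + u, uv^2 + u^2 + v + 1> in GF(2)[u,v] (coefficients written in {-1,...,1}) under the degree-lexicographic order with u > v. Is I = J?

No, the ideals differ.

Two ideals are equal iff their reduced Gröbner bases coincide (the reduced basis is unique for a fixed ordering).
Buchberger on the first generating set:
f_1 = uv^2 + u^2 + u + v, LT = uv^2.
f_2 = u^3 + uv^2 + uv + v, LT = u^3.

S(f_1,f_2): lcm = u^3v^2. S = uv^4 + u^4 + uv^3 + u^3 + u^2v + v^3.
  leading term uv^4: subtract (v^2)·f_1 from uv^4 + u^4 + uv^3 + u^3 + u^2v + v^3 → u^4 + u^2v^2 + uv^3 + u^3 + u^2v + uv^2
  leading term u^4: subtract (u)·f_2 from u^4 + u^2v^2 + uv^3 + u^3 + u^2v + uv^2 → uv^3 + u^3 + uv^2 + uv
  leading term uv^3: subtract (v)·f_1 from uv^3 + u^3 + uv^2 + uv → u^3 + u^2v + uv^2 + v^2
  leading term u^3: subtract (1)·f_2 from u^3 + u^2v + uv^2 + v^2 → u^2v + uv + v^2 + v
  leading term u^2v: no divisor's leading term divides it; move u^2v to the remainder.
  leading term uv: no divisor's leading term divides it; move uv to the remainder.
  leading term v^2: no divisor's leading term divides it; move v^2 to the remainder.
  leading term v: no divisor's leading term divides it; move v to the remainder.
  remainder u^2v + uv + v^2 + v ≠ 0; add g_3 = u^2v + uv + v^2 + v to the basis.

S(f_1,g_3): lcm = u^2v^2. S = u^3 + uv^2 + v^3 + u^2 + uv + v^2.
  leading term u^3: subtract (1)·f_2 from u^3 + uv^2 + v^3 + u^2 + uv + v^2 → v^3 + u^2 + v^2 + v
  leading term v^3: no divisor's leading term divides it; move v^3 to the remainder.
  leading term u^2: no divisor's leading term divides it; move u^2 to the remainder.
  leading term v^2: no divisor's leading term divides it; move v^2 to the remainder.
  leading term v: no divisor's leading term divides it; move v to the remainder.
  remainder v^3 + u^2 + v^2 + v ≠ 0; add g_4 = v^3 + u^2 + v^2 + v to the basis.

The other S-polynomials (S(f_2,g_3), S(f_1,g_4), S(f_2,g_4), S(g_3,g_4)) all reduce to 0 modulo the current basis, so we have a Gröbner basis.
Inter-reduce: drop elements whose leading term is divisible by another's, tail-reduce, and make monic.
Reduced Gröbner basis: {u^3 + u^2 + uv + u, u^2v + uv + v^2 + v, uv^2 + u^2 + u + v, v^3 + u^2 + v^2 + v}.

Buchberger on the second generating set:
h_1 = u^3 + u^2 + uv + u, LT = u^3.
h_2 = uv^2 + u^2 + v + 1, LT = uv^2.

S(h_1,h_2): lcm = u^3v^2. S = u^4 + u^2v^2 + uv^3 + u^2v + uv^2 + u^2.
  leading term u^4: subtract (u)·h_1 from u^4 + u^2v^2 + uv^3 + u^2v + uv^2 + u^2 → u^2v^2 + uv^3 + u^3 + uv^2
  leading term u^2v^2: subtract (u)·h_2 from u^2v^2 + uv^3 + u^3 + uv^2 → uv^3 + uv^2 + uv + u
  leading term uv^3: subtract (v)·h_2 from uv^3 + uv^2 + uv + u → u^2v + uv^2 + uv + v^2 + u + v
  leading term u^2v: no divisor's leading term divides it; move u^2v to the remainder.
  leading term uv^2: subtract (1)·h_2 from uv^2 + uv + v^2 + u + v → u^2 + uv + v^2 + u + 1
  leading term u^2: no divisor's leading term divides it; move u^2 to the remainder.
  leading term uv: no divisor's leading term divides it; move uv to the remainder.
  leading term v^2: no divisor's leading term divides it; move v^2 to the remainder.
  leading term u: no divisor's leading term divides it; move u to the remainder.
  leading term 1: no divisor's leading term divides it; move 1 to the remainder.
  remainder u^2v + u^2 + uv + v^2 + u + 1 ≠ 0; add k_3 = u^2v + u^2 + uv + v^2 + u + 1 to the basis.

S(h_2,k_3): lcm = u^2v^2. S = u^3 + u^2v + uv^2 + v^3 + u + v.
  leading term u^3: subtract (1)·h_1 from u^3 + u^2v + uv^2 + v^3 + u + v → u^2v + uv^2 + v^3 + u^2 + uv + v
  leading term u^2v: subtract (1)·k_3 from u^2v + uv^2 + v^3 + u^2 + uv + v → uv^2 + v^3 + v^2 + u + v + 1
  leading term uv^2: subtract (1)·h_2 from uv^2 + v^3 + v^2 + u + v + 1 → v^3 + u^2 + v^2 + u
  leading term v^3: no divisor's leading term divides it; move v^3 to the remainder.
  leading term u^2: no divisor's leading term divides it; move u^2 to the remainder.
  leading term v^2: no divisor's leading term divides it; move v^2 to the remainder.
  leading term u: no divisor's leading term divides it; move u to the remainder.
  remainder v^3 + u^2 + v^2 + u ≠ 0; add k_4 = v^3 + u^2 + v^2 + u to the basis.

The other S-polynomials (S(h_1,k_3), S(h_1,k_4), S(h_2,k_4), S(k_3,k_4)) all reduce to 0 modulo the current basis, so we have a Gröbner basis.
Inter-reduce: drop elements whose leading term is divisible by another's, tail-reduce, and make monic.
Reduced Gröbner basis: {u^3 + u^2 + uv + u, u^2v + u^2 + uv + v^2 + u + 1, uv^2 + u^2 + v + 1, v^3 + u^2 + v^2 + u}.

These differ, so the ideals are not equal.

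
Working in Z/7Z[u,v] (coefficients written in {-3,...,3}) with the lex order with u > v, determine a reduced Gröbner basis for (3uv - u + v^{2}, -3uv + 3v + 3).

Buchberger's algorithm terminates because the ascending chain of leading-term ideals stabilizes.

f_1 = 3uv - u + v^{2}, LT = uv.
f_2 = -3uv + 3v + 3, LT = uv.

S(f_1,f_2): lcm = uv. S = 2u - 2v^{2} + v + 1.
  reduce S modulo (f_1, f_2):
  remainder 2u - 2v^{2} + v + 1 ≠ 0; add g_3 = 2u - 2v^{2} + v + 1 to the basis.

S(f_1,g_3): lcm = uv. S = 2u + v^{3} + v^{2} + 3v.
  reduce S modulo (f_1, f_2, g_3):
  remainder v^{3} + 3v^{2} + 2v - 1 ≠ 0; add g_4 = v^{3} + 3v^{2} + 2v - 1 to the basis.

The other S-polynomials (S(f_2,g_3), S(f_1,g_4), S(f_2,g_4), S(g_3,g_4)) all reduce to 0 modulo the current basis, so we have a Gröbner basis.
Inter-reduce: drop elements whose leading term is divisible by another's, tail-reduce, and make monic.

G = {u - v^{2} - 3v - 3, v^{3} + 3v^{2} + 2v - 1}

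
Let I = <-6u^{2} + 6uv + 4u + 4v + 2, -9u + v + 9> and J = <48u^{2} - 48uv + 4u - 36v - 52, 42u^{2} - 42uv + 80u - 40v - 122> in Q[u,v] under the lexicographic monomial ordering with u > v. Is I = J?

For a fixed monomial order, each ideal has a unique reduced Gröbner basis; comparing bases decides equality.
Buchberger on the first generating set:
f_1 = -6u^{2} + 6uv + 4u + 4v + 2, LT = u^{2}.
f_2 = -9u + v + 9, LT = u.

S(f_1,f_2): lcm = u^{2}. S = -\tfrac{8}{9}uv + \tfrac{1}{3}u - \tfrac{2}{3}v - \tfrac{1}{3}.
  leading term uv: subtract (\tfrac{8}{81}v)·f_2 from -\tfrac{8}{9}uv + \tfrac{1}{3}u - \tfrac{2}{3}v - \tfrac{1}{3} → \tfrac{1}{3}u - \tfrac{8}{81}v^{2} - \tfrac{14}{9}v - \tfrac{1}{3}
  leading term u: subtract (-\tfrac{1}{27})·f_2 from \tfrac{1}{3}u - \tfrac{8}{81}v^{2} - \tfrac{14}{9}v - \tfrac{1}{3} → -\tfrac{8}{81}v^{2} - \tfrac{41}{27}v
  leading term v^{2}: no divisor's leading term divides it; move -\tfrac{8}{81}v^{2} to the remainder.
  leading term v: no divisor's leading term divides it; move -\tfrac{41}{27}v to the remainder.
  remainder -\tfrac{8}{81}v^{2} - \tfrac{41}{27}v ≠ 0; add g_3 = -\tfrac{8}{81}v^{2} - \tfrac{41}{27}v to the basis.

The other S-polynomials (S(f_1,g_3), S(f_2,g_3)) all reduce to 0 modulo the current basis, so we have a Gröbner basis.
Inter-reduce: drop elements whose leading term is divisible by another's, tail-reduce, and make monic.
Reduced Gröbner basis: {u - \tfrac{1}{9}v - 1, v^{2} + \tfrac{123}{8}v}.

Buchberger on the second generating set:
h_1 = 48u^{2} - 48uv + 4u - 36v - 52, LT = u^{2}.
h_2 = 42u^{2} - 42uv + 80u - 40v - 122, LT = u^{2}.

S(h_1,h_2): lcm = u^{2}. S = -\tfrac{51}{28}u + \tfrac{17}{84}v + \tfrac{51}{28}.
  leading term u: no divisor's leading term divides it; move -\tfrac{51}{28}u to the remainder.
  leading term v: no divisor's leading term divides it; move \tfrac{17}{84}v to the remainder.
  leading term 1: no divisor's leading term divides it; move \tfrac{51}{28} to the remainder.
  remainder -\tfrac{51}{28}u + \tfrac{17}{84}v + \tfrac{51}{28} ≠ 0; add k_3 = -\tfrac{51}{28}u + \tfrac{17}{84}v + \tfrac{51}{28} to the basis.

S(h_1,k_3): lcm = u^{2}. S = -\tfrac{8}{9}uv + \tfrac{13}{12}u - \tfrac{3}{4}v - \tfrac{13}{12}.
  leading term uv: subtract (\tfrac{224}{459}v)·k_3 from -\tfrac{8}{9}uv + \tfrac{13}{12}u - \tfrac{3}{4}v - \tfrac{13}{12} → \tfrac{13}{12}u - \tfrac{8}{81}v^{2} - \tfrac{59}{36}v - \tfrac{13}{12}
  leading term u: subtract (-\tfrac{91}{153})·k_3 from \tfrac{13}{12}u - \tfrac{8}{81}v^{2} - \tfrac{59}{36}v - \tfrac{13}{12} → -\tfrac{8}{81}v^{2} - \tfrac{41}{27}v
  leading term v^{2}: no divisor's leading term divides it; move -\tfrac{8}{81}v^{2} to the remainder.
  leading term v: no divisor's leading term divides it; move -\tfrac{41}{27}v to the remainder.
  remainder -\tfrac{8}{81}v^{2} - \tfrac{41}{27}v ≠ 0; add k_4 = -\tfrac{8}{81}v^{2} - \tfrac{41}{27}v to the basis.

The other S-polynomials (S(h_2,k_3), S(h_1,k_4), S(h_2,k_4), S(k_3,k_4)) all reduce to 0 modulo the current basis, so we have a Gröbner basis.
Inter-reduce: drop elements whose leading term is divisible by another's, tail-reduce, and make monic.
Reduced Gröbner basis: {u - \tfrac{1}{9}v - 1, v^{2} + \tfrac{123}{8}v}.

The two bases agree; hence the ideals are identical.

Yes, the ideals are equal.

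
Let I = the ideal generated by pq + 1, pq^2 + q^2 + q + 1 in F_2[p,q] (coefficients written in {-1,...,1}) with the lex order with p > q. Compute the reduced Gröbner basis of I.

Buchberger's algorithm terminates because the ascending chain of leading-term ideals stabilizes.

f_1 = pq + 1, LT = pq.
f_2 = pq^2 + q^2 + q + 1, LT = pq^2.

S(f_1,f_2): lcm = pq^2. S = q^2 + 1.
  leading term q^2: no divisor's leading term divides it; move q^2 to the remainder.
  leading term 1: no divisor's leading term divides it; move 1 to the remainder.
  remainder q^2 + 1 ≠ 0; add g_3 = q^2 + 1 to the basis.

S(f_1,g_3): lcm = pq^2. S = p + q.
  leading term p: no divisor's leading term divides it; move p to the remainder.
  leading term q: no divisor's leading term divides it; move q to the remainder.
  remainder p + q ≠ 0; add g_4 = p + q to the basis.

S(f_2,g_3): lcm = pq^2. S = p + q^2 + q + 1.
  leading term p: subtract (1)·g_4 from p + q^2 + q + 1 → q^2 + 1
  leading term q^2: subtract (1)·g_3 from q^2 + 1 → 0
  remainder 0.

S(f_1,g_4): lcm = pq. S = q^2 + 1.
  leading term q^2: subtract (1)·g_3 from q^2 + 1 → 0
  remainder 0.

S(f_2,g_4): lcm = pq^2. S = q^3 + q^2 + q + 1.
  leading term q^3: subtract (q)·g_3 from q^3 + q^2 + q + 1 → q^2 + 1
  leading term q^2: subtract (1)·g_3 from q^2 + 1 → 0
  remainder 0.

S(g_3,g_4): leading monomials are coprime, so the S-polynomial reduces to 0 (Buchberger's first criterion).
Every S-polynomial of the final basis reduces to 0, so we have a Gröbner basis.
Inter-reduce: drop elements whose leading term is divisible by another's, tail-reduce, and make monic.

G = {p + q, q^2 + 1}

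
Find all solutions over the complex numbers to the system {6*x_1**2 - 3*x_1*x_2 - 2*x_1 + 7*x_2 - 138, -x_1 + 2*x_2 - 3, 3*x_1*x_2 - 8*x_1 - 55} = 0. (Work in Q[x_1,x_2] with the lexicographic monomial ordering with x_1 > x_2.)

Compute a lex Gröbner basis by Buchberger's algorithm.
f_1 = 6*x_1**2 - 3*x_1*x_2 - 2*x_1 + 7*x_2 - 138, LT = x_1**2.
f_2 = -x_1 + 2*x_2 - 3, LT = x_1.
f_3 = 3*x_1*x_2 - 8*x_1 - 55, LT = x_1*x_2.

S(f_1,f_2): lcm = x_1**2. S = 3/2*x_1*x_2 - 10/3*x_1 + 7/6*x_2 - 23.
  leading term x_1*x_2: subtract (-3/2*x_2)·f_2 from 3/2*x_1*x_2 - 10/3*x_1 + 7/6*x_2 - 23 → -10/3*x_1 + 3*x_2**2 - 10/3*x_2 - 23
  leading term x_1: subtract (10/3)·f_2 from -10/3*x_1 + 3*x_2**2 - 10/3*x_2 - 23 → 3*x_2**2 - 10*x_2 - 13
  leading term x_2**2: no divisor's leading term divides it; move 3*x_2**2 to the remainder.
  leading term x_2: no divisor's leading term divides it; move -10*x_2 to the remainder.
  leading term 1: no divisor's leading term divides it; move -13 to the remainder.
  remainder 3*x_2**2 - 10*x_2 - 13 ≠ 0; add h_4 = 3*x_2**2 - 10*x_2 - 13 to the basis.

S(f_1,f_3): lcm = x_1**2*x_2. S = 8/3*x_1**2 - 1/2*x_1*x_2**2 - 1/3*x_1*x_2 + 55/3*x_1 + 7/6*x_2**2 - 23*x_2.
  leading term x_1**2: subtract (4/9)·f_1 from 8/3*x_1**2 - 1/2*x_1*x_2**2 - 1/3*x_1*x_2 + 55/3*x_1 + 7/6*x_2**2 - 23*x_2 → -1/2*x_1*x_2**2 + x_1*x_2 + 173/9*x_1 + 7/6*x_2**2 - 235/9*x_2 + 184/3
  leading term x_1*x_2**2: subtract (1/2*x_2**2)·f_2 from -1/2*x_1*x_2**2 + x_1*x_2 + 173/9*x_1 + 7/6*x_2**2 - 235/9*x_2 + 184/3 → x_1*x_2 + 173/9*x_1 - x_2**3 + 8/3*x_2**2 - 235/9*x_2 + 184/3
  leading term x_1*x_2: subtract (-x_2)·f_2 from x_1*x_2 + 173/9*x_1 - x_2**3 + 8/3*x_2**2 - 235/9*x_2 + 184/3 → 173/9*x_1 - x_2**3 + 14/3*x_2**2 - 262/9*x_2 + 184/3
  leading term x_1: subtract (-173/9)·f_2 from 173/9*x_1 - x_2**3 + 14/3*x_2**2 - 262/9*x_2 + 184/3 → -x_2**3 + 14/3*x_2**2 + 28/3*x_2 + 11/3
  leading term x_2**3: subtract (-1/3*x_2)·h_4 from -x_2**3 + 14/3*x_2**2 + 28/3*x_2 + 11/3 → 4/3*x_2**2 + 5*x_2 + 11/3
  leading term x_2**2: subtract (4/9)·h_4 from 4/3*x_2**2 + 5*x_2 + 11/3 → 85/9*x_2 + 85/9
  leading term x_2: no divisor's leading term divides it; move 85/9*x_2 to the remainder.
  leading term 1: no divisor's leading term divides it; move 85/9 to the remainder.
  remainder 85/9*x_2 + 85/9 ≠ 0; add h_5 = 85/9*x_2 + 85/9 to the basis.

S(f_2,f_3): lcm = x_1*x_2. S = 8/3*x_1 - 2*x_2**2 + 3*x_2 + 55/3.
  leading term x_1: subtract (-8/3)·f_2 from 8/3*x_1 - 2*x_2**2 + 3*x_2 + 55/3 → -2*x_2**2 + 25/3*x_2 + 31/3
  leading term x_2**2: subtract (-2/3)·h_4 from -2*x_2**2 + 25/3*x_2 + 31/3 → 5/3*x_2 + 5/3
  leading term x_2: subtract (3/17)·h_5 from 5/3*x_2 + 5/3 → 0
  remainder 0.

S(f_1,h_4): leading monomials are coprime, so the S-polynomial reduces to 0 (Buchberger's first criterion).
S(f_2,h_4): leading monomials are coprime, so the S-polynomial reduces to 0 (Buchberger's first criterion).
S(f_3,h_4): lcm = x_1*x_2**2. S = 2/3*x_1*x_2 + 13/3*x_1 - 55/3*x_2.
  leading term x_1*x_2: subtract (-2/3*x_2)·f_2 from 2/3*x_1*x_2 + 13/3*x_1 - 55/3*x_2 → 13/3*x_1 + 4/3*x_2**2 - 61/3*x_2
  leading term x_1: subtract (-13/3)·f_2 from 13/3*x_1 + 4/3*x_2**2 - 61/3*x_2 → 4/3*x_2**2 - 35/3*x_2 - 13
  leading term x_2**2: subtract (4/9)·h_4 from 4/3*x_2**2 - 35/3*x_2 - 13 → -65/9*x_2 - 65/9
  leading term x_2: subtract (-13/17)·h_5 from -65/9*x_2 - 65/9 → 0
  remainder 0.

S(f_1,h_5): leading monomials are coprime, so the S-polynomial reduces to 0 (Buchberger's first criterion).
S(f_2,h_5): leading monomials are coprime, so the S-polynomial reduces to 0 (Buchberger's first criterion).
S(f_3,h_5): lcm = x_1*x_2. S = -11/3*x_1 - 55/3.
  leading term x_1: subtract (11/3)·f_2 from -11/3*x_1 - 55/3 → -22/3*x_2 - 22/3
  leading term x_2: subtract (-66/85)·h_5 from -22/3*x_2 - 22/3 → 0
  remainder 0.

S(h_4,h_5): lcm = x_2**2. S = -13/3*x_2 - 13/3.
  leading term x_2: subtract (-39/85)·h_5 from -13/3*x_2 - 13/3 → 0
  remainder 0.

Every S-polynomial of the final basis reduces to 0, so we have a Gröbner basis.
Inter-reduce: drop elements whose leading term is divisible by another's, tail-reduce, and make monic.
Reduced Gröbner basis: {x_1 + 5, x_2 + 1}.

A lex Gröbner basis eliminates variables successively. Here x_2 + 1 depends only on x_2, with roots {-1}; lifting each root through the earlier basis elements recovers the full solutions.
  x_2 = -1: the earlier basis element becomes x_1 + 5 = 0, giving x_1 = -5 — point (-5, -1).
Substituting each solution back into the original system confirms all equations vanish.

{(-5, -1)}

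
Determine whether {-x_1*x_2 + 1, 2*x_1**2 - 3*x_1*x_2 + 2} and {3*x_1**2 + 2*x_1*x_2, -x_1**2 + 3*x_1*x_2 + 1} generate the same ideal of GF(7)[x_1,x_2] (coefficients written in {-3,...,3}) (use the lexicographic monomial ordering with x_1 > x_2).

Equality of ideals is decidable: compute both reduced Gröbner bases (unique for the ordering) and check whether they agree.
Buchberger on the first generating set:
f_1 = -x_1*x_2 + 1, LT = x_1*x_2.
f_2 = 2*x_1**2 - 3*x_1*x_2 + 2, LT = x_1**2.

S(f_1,f_2): lcm = x_1**2*x_2. S = -2*x_1*x_2**2 - x_1 - x_2.
  leading term x_1*x_2**2: subtract (2*x_2)·f_1 from -2*x_1*x_2**2 - x_1 - x_2 → -x_1 - 3*x_2
  leading term x_1: no divisor's leading term divides it; move -x_1 to the remainder.
  leading term x_2: no divisor's leading term divides it; move -3*x_2 to the remainder.
  remainder -x_1 - 3*x_2 ≠ 0; add g_3 = -x_1 - 3*x_2 to the basis.

S(f_1,g_3): lcm = x_1*x_2. S = -3*x_2**2 - 1.
  leading term x_2**2: no divisor's leading term divides it; move -3*x_2**2 to the remainder.
  leading term 1: no divisor's leading term divides it; move -1 to the remainder.
  remainder -3*x_2**2 - 1 ≠ 0; add g_4 = -3*x_2**2 - 1 to the basis.

S(f_2,g_3): lcm = x_1**2. S = -x_1*x_2 + 1.
  leading term x_1*x_2: subtract (1)·f_1 from -x_1*x_2 + 1 → 0
  remainder 0.

S(f_1,g_4): lcm = x_1*x_2**2. S = 2*x_1 - x_2.
  leading term x_1: subtract (-2)·g_3 from 2*x_1 - x_2 → 0
  remainder 0.

S(f_2,g_4): leading monomials are coprime, so the S-polynomial reduces to 0 (Buchberger's first criterion).
S(g_3,g_4): leading monomials are coprime, so the S-polynomial reduces to 0 (Buchberger's first criterion).
Every S-polynomial of the final basis reduces to 0, so we have a Gröbner basis.
Inter-reduce: drop elements whose leading term is divisible by another's, tail-reduce, and make monic.
Reduced Gröbner basis: {x_1 + 3*x_2, x_2**2 - 2}.

Buchberger on the second generating set:
h_1 = 3*x_1**2 + 2*x_1*x_2, LT = x_1**2.
h_2 = -x_1**2 + 3*x_1*x_2 + 1, LT = x_1**2.

S(h_1,h_2): lcm = x_1**2. S = -x_1*x_2 + 1.
  leading term x_1*x_2: no divisor's leading term divides it; move -x_1*x_2 to the remainder.
  leading term 1: no divisor's leading term divides it; move 1 to the remainder.
  remainder -x_1*x_2 + 1 ≠ 0; add k_3 = -x_1*x_2 + 1 to the basis.

S(h_1,k_3): lcm = x_1**2*x_2. S = 3*x_1*x_2**2 + x_1.
  leading term x_1*x_2**2: subtract (-3*x_2)·k_3 from 3*x_1*x_2**2 + x_1 → x_1 + 3*x_2
  leading term x_1: no divisor's leading term divides it; move x_1 to the remainder.
  leading term x_2: no divisor's leading term divides it; move 3*x_2 to the remainder.
  remainder x_1 + 3*x_2 ≠ 0; add k_4 = x_1 + 3*x_2 to the basis.

S(h_2,k_3): lcm = x_1**2*x_2. S = -3*x_1*x_2**2 + x_1 - x_2.
  leading term x_1*x_2**2: subtract (3*x_2)·k_3 from -3*x_1*x_2**2 + x_1 - x_2 → x_1 + 3*x_2
  leading term x_1: subtract (1)·k_4 from x_1 + 3*x_2 → 0
  remainder 0.

S(h_1,k_4): lcm = x_1**2. S = 0.
  remainder 0.

S(h_2,k_4): lcm = x_1**2. S = x_1*x_2 - 1.
  leading term x_1*x_2: subtract (-1)·k_3 from x_1*x_2 - 1 → 0
  remainder 0.

S(k_3,k_4): lcm = x_1*x_2. S = -3*x_2**2 - 1.
  leading term x_2**2: no divisor's leading term divides it; move -3*x_2**2 to the remainder.
  leading term 1: no divisor's leading term divides it; move -1 to the remainder.
  remainder -3*x_2**2 - 1 ≠ 0; add k_5 = -3*x_2**2 - 1 to the basis.

S(h_1,k_5): leading monomials are coprime, so the S-polynomial reduces to 0 (Buchberger's first criterion).
S(h_2,k_5): leading monomials are coprime, so the S-polynomial reduces to 0 (Buchberger's first criterion).
S(k_3,k_5): lcm = x_1*x_2**2. S = 2*x_1 - x_2.
  leading term x_1: subtract (2)·k_4 from 2*x_1 - x_2 → 0
  remainder 0.

S(k_4,k_5): leading monomials are coprime, so the S-polynomial reduces to 0 (Buchberger's first criterion).
Every S-polynomial of the final basis reduces to 0, so we have a Gröbner basis.
Inter-reduce: drop elements whose leading term is divisible by another's, tail-reduce, and make monic.
Reduced Gröbner basis: {x_1 + 3*x_2, x_2**2 - 2}.

These coincide, so the ideals are equal.

Yes, the ideals are equal.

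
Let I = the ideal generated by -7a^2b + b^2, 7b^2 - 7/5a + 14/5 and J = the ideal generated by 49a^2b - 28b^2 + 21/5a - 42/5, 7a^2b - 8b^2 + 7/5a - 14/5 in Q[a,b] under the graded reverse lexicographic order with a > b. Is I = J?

Yes, the ideals are equal.

Equality of ideals is decidable: compute both reduced Gröbner bases (unique for the ordering) and check whether they agree.
Buchberger on the first generating set:
f_1 = -7a^2b + b^2, LT = a^2b.
f_2 = 7b^2 - 7/5a + 14/5, LT = b^2.

S(f_1,f_2): lcm = a^2b^2. S = 1/5a^3 - 1/7b^3 - 2/5a^2.
  leading term a^3: no divisor's leading term divides it; move 1/5a^3 to the remainder.
  leading term b^3: subtract (-1/49b)·f_2 from -1/7b^3 - 2/5a^2 → -2/5a^2 - 1/35ab + 2/35b
  leading term a^2: no divisor's leading term divides it; move -2/5a^2 to the remainder.
  leading term ab: no divisor's leading term divides it; move -1/35ab to the remainder.
  leading term b: no divisor's leading term divides it; move 2/35b to the remainder.
  remainder 1/5a^3 - 2/5a^2 - 1/35ab + 2/35b ≠ 0; add g_3 = 1/5a^3 - 2/5a^2 - 1/35ab + 2/35b to the basis.

S(f_1,g_3): lcm = a^3b. S = 2a^2b - 2/7b^2.
  leading term a^2b: subtract (-2/7)·f_1 from 2a^2b - 2/7b^2 → 0
  remainder 0.

S(f_2,g_3): leading monomials are coprime, so the S-polynomial reduces to 0 (Buchberger's first criterion).
Every S-polynomial of the final basis reduces to 0, so we have a Gröbner basis.
Inter-reduce: drop elements whose leading term is divisible by another's, tail-reduce, and make monic.
Reduced Gröbner basis: {a^3 - 2a^2 - 1/7ab + 2/7b, a^2b - 1/35a + 2/35, b^2 - 1/5a + 2/5}.

Buchberger on the second generating set:
h_1 = 49a^2b - 28b^2 + 21/5a - 42/5, LT = a^2b.
h_2 = 7a^2b - 8b^2 + 7/5a - 14/5, LT = a^2b.

S(h_1,h_2): lcm = a^2b. S = 4/7b^2 - 4/35a + 8/35.
  leading term b^2: no divisor's leading term divides it; move 4/7b^2 to the remainder.
  leading term a: no divisor's leading term divides it; move -4/35a to the remainder.
  leading term 1: no divisor's leading term divides it; move 8/35 to the remainder.
  remainder 4/7b^2 - 4/35a + 8/35 ≠ 0; add k_3 = 4/7b^2 - 4/35a + 8/35 to the basis.

S(h_1,k_3): lcm = a^2b^2. S = 1/5a^3 - 4/7b^3 - 2/5a^2 + 3/35ab - 6/35b.
  leading term a^3: no divisor's leading term divides it; move 1/5a^3 to the remainder.
  leading term b^3: subtract (-b)·k_3 from -4/7b^3 - 2/5a^2 + 3/35ab - 6/35b → -2/5a^2 - 1/35ab + 2/35b
  leading term a^2: no divisor's leading term divides it; move -2/5a^2 to the remainder.
  leading term ab: no divisor's leading term divides it; move -1/35ab to the remainder.
  leading term b: no divisor's leading term divides it; move 2/35b to the remainder.
  remainder 1/5a^3 - 2/5a^2 - 1/35ab + 2/35b ≠ 0; add k_4 = 1/5a^3 - 2/5a^2 - 1/35ab + 2/35b to the basis.

S(h_2,k_3): lcm = a^2b^2. S = 1/5a^3 - 8/7b^3 - 2/5a^2 + 1/5ab - 2/5b.
  leading term a^3: subtract (1)·k_4 from 1/5a^3 - 8/7b^3 - 2/5a^2 + 1/5ab - 2/5b → -8/7b^3 + 8/35ab - 16/35b
  leading term b^3: subtract (-2b)·k_3 from -8/7b^3 + 8/35ab - 16/35b → 0
  remainder 0.

S(h_1,k_4): lcm = a^3b. S = 2a^2b - 3/7ab^2 + 3/35a^2 - 2/7b^2 - 6/35a.
  leading term a^2b: subtract (2/49)·h_1 from 2a^2b - 3/7ab^2 + 3/35a^2 - 2/7b^2 - 6/35a → -3/7ab^2 + 3/35a^2 + 6/7b^2 - 12/35a + 12/35
  leading term ab^2: subtract (-3/4a)·k_3 from -3/7ab^2 + 3/35a^2 + 6/7b^2 - 12/35a + 12/35 → 6/7b^2 - 6/35a + 12/35
  leading term b^2: subtract (3/2)·k_3 from 6/7b^2 - 6/35a + 12/35 → 0
  remainder 0.

S(h_2,k_4): lcm = a^3b. S = 2a^2b - ab^2 + 1/5a^2 - 2/7b^2 - 2/5a.
  leading term a^2b: subtract (2/49)·h_1 from 2a^2b - ab^2 + 1/5a^2 - 2/7b^2 - 2/5a → -ab^2 + 1/5a^2 + 6/7b^2 - 4/7a + 12/35
  leading term ab^2: subtract (-7/4a)·k_3 from -ab^2 + 1/5a^2 + 6/7b^2 - 4/7a + 12/35 → 6/7b^2 - 6/35a + 12/35
  leading term b^2: subtract (3/2)·k_3 from 6/7b^2 - 6/35a + 12/35 → 0
  remainder 0.

S(k_3,k_4): leading monomials are coprime, so the S-polynomial reduces to 0 (Buchberger's first criterion).
Every S-polynomial of the final basis reduces to 0, so we have a Gröbner basis.
Inter-reduce: drop elements whose leading term is divisible by another's, tail-reduce, and make monic.
Reduced Gröbner basis: {a^3 - 2a^2 - 1/7ab + 2/7b, a^2b - 1/35a + 2/35, b^2 - 1/5a + 2/5}.

These coincide, so the ideals are equal.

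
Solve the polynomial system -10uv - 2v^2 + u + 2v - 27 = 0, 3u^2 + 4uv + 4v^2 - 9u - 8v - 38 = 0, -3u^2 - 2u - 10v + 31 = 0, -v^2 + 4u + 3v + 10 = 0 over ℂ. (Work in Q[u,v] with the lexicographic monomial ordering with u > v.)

{(-3, 1)}

Compute a lex Gröbner basis by Buchberger's algorithm.
f_1 = -10uv + u - 2v^2 + 2v - 27, LT = uv.
f_2 = 3u^2 + 4uv - 9u + 4v^2 - 8v - 38, LT = u^2.
f_3 = -3u^2 - 2u - 10v + 31, LT = u^2.
f_4 = 4u - v^2 + 3v + 10, LT = u.

S(f_1,f_2): lcm = u^2v. S = -1/10u^2 - 17/15uv^2 + 14/5uv + 27/10u - 4/3v^3 + 8/3v^2 + 38/3v.
  reduce S modulo (f_1, f_2, f_3, f_4):
  remainder -83/75v^3 + 16079/6000v^2 + 1121/80v - 46757/3000 ≠ 0; add h_5 = -83/75v^3 + 16079/6000v^2 + 1121/80v - 46757/3000 to the basis.

S(f_1,f_3): lcm = u^2v. S = -1/10u^2 + 1/5uv^2 - 13/15uv + 27/10u - 10/3v^2 + 31/3v.
  reduce S modulo (f_1, f_2, f_3, f_4, h_5):
  remainder -25219/9960v^2 + 4735/664v - 22903/4980 ≠ 0; add h_6 = -25219/9960v^2 + 4735/664v - 22903/4980 to the basis.

S(f_1,f_4): lcm = uv. S = -1/10u + 1/4v^3 - 11/20v^2 - 27/10v + 27/10.
  reduce S modulo (f_1, f_2, f_3, f_4, h_5, h_6):
  remainder 63153/100876v - 63153/100876 ≠ 0; add h_7 = 63153/100876v - 63153/100876 to the basis.

The other S-polynomials (S(f_2,f_3), S(f_2,f_4), S(f_3,f_4), S(f_1,h_5), S(f_2,h_5), S(f_3,h_5), S(f_4,h_5), S(f_1,h_6), S(f_2,h_6), S(f_3,h_6), S(f_4,h_6), S(h_5,h_6), S(f_1,h_7), S(f_2,h_7), S(f_3,h_7), S(f_4,h_7), S(h_5,h_7), S(h_6,h_7)) all reduce to 0 modulo the current basis, so we have a Gröbner basis.
Inter-reduce: drop elements whose leading term is divisible by another's, tail-reduce, and make monic.
Reduced Gröbner basis: {u + 3, v - 1}.

A lex Gröbner basis eliminates variables successively. Here v - 1 depends only on v, with roots {1}; lifting each root through the earlier basis elements recovers the full solutions.
  v = 1: the earlier basis element becomes u + 3 = 0, giving u = -3 — point (-3, 1).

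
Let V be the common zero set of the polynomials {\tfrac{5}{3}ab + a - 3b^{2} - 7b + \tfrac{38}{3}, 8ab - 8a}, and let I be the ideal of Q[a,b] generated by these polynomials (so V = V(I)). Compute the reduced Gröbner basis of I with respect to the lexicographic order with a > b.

f_1 = \tfrac{5}{3}ab + a - 3b^{2} - 7b + \tfrac{38}{3}, LT = ab.
f_2 = 8ab - 8a, LT = ab.

S(f_1,f_2): lcm = ab. S = \tfrac{8}{5}a - \tfrac{9}{5}b^{2} - \tfrac{21}{5}b + \tfrac{38}{5}.
  leading term a: no divisor's leading term divides it; move \tfrac{8}{5}a to the remainder.
  leading term b^{2}: no divisor's leading term divides it; move -\tfrac{9}{5}b^{2} to the remainder.
  leading term b: no divisor's leading term divides it; move -\tfrac{21}{5}b to the remainder.
  leading term 1: no divisor's leading term divides it; move \tfrac{38}{5} to the remainder.
  remainder \tfrac{8}{5}a - \tfrac{9}{5}b^{2} - \tfrac{21}{5}b + \tfrac{38}{5} ≠ 0; add g_3 = \tfrac{8}{5}a - \tfrac{9}{5}b^{2} - \tfrac{21}{5}b + \tfrac{38}{5} to the basis.

S(f_1,g_3): lcm = ab. S = \tfrac{3}{5}a + \tfrac{9}{8}b^{3} + \tfrac{33}{40}b^{2} - \tfrac{179}{20}b + \tfrac{38}{5}.
  leading term a: subtract (\tfrac{3}{8})·g_3 from \tfrac{3}{5}a + \tfrac{9}{8}b^{3} + \tfrac{33}{40}b^{2} - \tfrac{179}{20}b + \tfrac{38}{5} → \tfrac{9}{8}b^{3} + \tfrac{3}{2}b^{2} - \tfrac{59}{8}b + \tfrac{19}{4}
  leading term b^{3}: no divisor's leading term divides it; move \tfrac{9}{8}b^{3} to the remainder.
  leading term b^{2}: no divisor's leading term divides it; move \tfrac{3}{2}b^{2} to the remainder.
  leading term b: no divisor's leading term divides it; move -\tfrac{59}{8}b to the remainder.
  leading term 1: no divisor's leading term divides it; move \tfrac{19}{4} to the remainder.
  remainder \tfrac{9}{8}b^{3} + \tfrac{3}{2}b^{2} - \tfrac{59}{8}b + \tfrac{19}{4} ≠ 0; add g_4 = \tfrac{9}{8}b^{3} + \tfrac{3}{2}b^{2} - \tfrac{59}{8}b + \tfrac{19}{4} to the basis.

S(f_2,g_3): lcm = ab. S = -a + \tfrac{9}{8}b^{3} + \tfrac{21}{8}b^{2} - \tfrac{19}{4}b.
  leading term a: subtract (-\tfrac{5}{8})·g_3 from -a + \tfrac{9}{8}b^{3} + \tfrac{21}{8}b^{2} - \tfrac{19}{4}b → \tfrac{9}{8}b^{3} + \tfrac{3}{2}b^{2} - \tfrac{59}{8}b + \tfrac{19}{4}
  leading term b^{3}: subtract (1)·g_4 from \tfrac{9}{8}b^{3} + \tfrac{3}{2}b^{2} - \tfrac{59}{8}b + \tfrac{19}{4} → 0
  remainder 0.

S(f_1,g_4): lcm = ab^{3}. S = -\tfrac{11}{15}ab^{2} + \tfrac{59}{9}ab - \tfrac{38}{9}a - \tfrac{9}{5}b^{4} - \tfrac{21}{5}b^{3} + \tfrac{38}{5}b^{2}.
  leading term ab^{2}: subtract (-\tfrac{11}{25}b)·f_1 from -\tfrac{11}{15}ab^{2} + \tfrac{59}{9}ab - \tfrac{38}{9}a - \tfrac{9}{5}b^{4} - \tfrac{21}{5}b^{3} + \tfrac{38}{5}b^{2} → \tfrac{1574}{225}ab - \tfrac{38}{9}a - \tfrac{9}{5}b^{4} - \tfrac{138}{25}b^{3} + \tfrac{113}{25}b^{2} + \tfrac{418}{75}b
  leading term ab: subtract (\tfrac{1574}{375})·f_1 from \tfrac{1574}{225}ab - \tfrac{38}{9}a - \tfrac{9}{5}b^{4} - \tfrac{138}{25}b^{3} + \tfrac{113}{25}b^{2} + \tfrac{418}{75}b → -\tfrac{9472}{1125}a - \tfrac{9}{5}b^{4} - \tfrac{138}{25}b^{3} + \tfrac{2139}{125}b^{2} + \tfrac{13108}{375}b - \tfrac{59812}{1125}
  leading term a: subtract (-\tfrac{1184}{225})·g_3 from -\tfrac{9472}{1125}a - \tfrac{9}{5}b^{4} - \tfrac{138}{25}b^{3} + \tfrac{2139}{125}b^{2} + \tfrac{13108}{375}b - \tfrac{59812}{1125} → -\tfrac{9}{5}b^{4} - \tfrac{138}{25}b^{3} + \tfrac{191}{25}b^{2} + \tfrac{964}{75}b - \tfrac{988}{75}
  leading term b^{4}: subtract (-\tfrac{8}{5}b)·g_4 from -\tfrac{9}{5}b^{4} - \tfrac{138}{25}b^{3} + \tfrac{191}{25}b^{2} + \tfrac{964}{75}b - \tfrac{988}{75} → -\tfrac{78}{25}b^{3} - \tfrac{104}{25}b^{2} + \tfrac{1534}{75}b - \tfrac{988}{75}
  leading term b^{3}: subtract (-\tfrac{208}{75})·g_4 from -\tfrac{78}{25}b^{3} - \tfrac{104}{25}b^{2} + \tfrac{1534}{75}b - \tfrac{988}{75} → 0
  remainder 0.

S(f_2,g_4): lcm = ab^{3}. S = -\tfrac{7}{3}ab^{2} + \tfrac{59}{9}ab - \tfrac{38}{9}a.
  leading term ab^{2}: subtract (-\tfrac{7}{5}b)·f_1 from -\tfrac{7}{3}ab^{2} + \tfrac{59}{9}ab - \tfrac{38}{9}a → \tfrac{358}{45}ab - \tfrac{38}{9}a - \tfrac{21}{5}b^{3} - \tfrac{49}{5}b^{2} + \tfrac{266}{15}b
  leading term ab: subtract (\tfrac{358}{75})·f_1 from \tfrac{358}{45}ab - \tfrac{38}{9}a - \tfrac{21}{5}b^{3} - \tfrac{49}{5}b^{2} + \tfrac{266}{15}b → -\tfrac{2024}{225}a - \tfrac{21}{5}b^{3} + \tfrac{113}{25}b^{2} + \tfrac{3836}{75}b - \tfrac{13604}{225}
  leading term a: subtract (-\tfrac{253}{45})·g_3 from -\tfrac{2024}{225}a - \tfrac{21}{5}b^{3} + \tfrac{113}{25}b^{2} + \tfrac{3836}{75}b - \tfrac{13604}{225} → -\tfrac{21}{5}b^{3} - \tfrac{28}{5}b^{2} + \tfrac{413}{15}b - \tfrac{266}{15}
  leading term b^{3}: subtract (-\tfrac{56}{15})·g_4 from -\tfrac{21}{5}b^{3} - \tfrac{28}{5}b^{2} + \tfrac{413}{15}b - \tfrac{266}{15} → 0
  remainder 0.

S(g_3,g_4): leading monomials are coprime, so the S-polynomial reduces to 0 (Buchberger's first criterion).
Every S-polynomial of the final basis reduces to 0, so we have a Gröbner basis.
Inter-reduce: drop elements whose leading term is divisible by another's, tail-reduce, and make monic.

G = {a - \tfrac{9}{8}b^{2} - \tfrac{21}{8}b + \tfrac{19}{4}, b^{3} + \tfrac{4}{3}b^{2} - \tfrac{59}{9}b + \tfrac{38}{9}}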